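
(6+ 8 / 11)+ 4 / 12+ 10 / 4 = 631 / 66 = 9.56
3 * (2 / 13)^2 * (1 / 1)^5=12 / 169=0.07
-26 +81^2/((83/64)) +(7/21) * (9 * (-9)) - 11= 4995.08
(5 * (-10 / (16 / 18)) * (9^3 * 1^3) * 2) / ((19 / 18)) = -77696.05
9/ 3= 3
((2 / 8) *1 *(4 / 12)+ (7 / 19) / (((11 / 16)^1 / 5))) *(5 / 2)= 34645 / 5016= 6.91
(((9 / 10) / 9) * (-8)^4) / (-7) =-2048 / 35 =-58.51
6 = 6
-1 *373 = -373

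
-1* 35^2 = -1225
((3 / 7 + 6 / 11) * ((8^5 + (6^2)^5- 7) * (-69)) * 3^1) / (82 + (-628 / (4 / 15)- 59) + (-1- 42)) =37569839877 / 7315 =5135999.98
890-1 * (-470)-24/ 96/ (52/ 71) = 282809/ 208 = 1359.66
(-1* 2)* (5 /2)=-5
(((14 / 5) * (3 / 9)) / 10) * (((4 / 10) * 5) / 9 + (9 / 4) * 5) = 2891 / 2700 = 1.07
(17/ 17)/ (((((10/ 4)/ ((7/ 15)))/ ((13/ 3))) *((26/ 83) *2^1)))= 581/ 450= 1.29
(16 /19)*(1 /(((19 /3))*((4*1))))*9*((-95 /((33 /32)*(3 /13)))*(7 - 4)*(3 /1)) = -224640 /209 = -1074.83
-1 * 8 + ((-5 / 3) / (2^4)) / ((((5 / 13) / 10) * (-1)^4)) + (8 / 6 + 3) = -51 / 8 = -6.38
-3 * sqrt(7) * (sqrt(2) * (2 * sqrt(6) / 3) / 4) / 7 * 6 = -6 * sqrt(21) / 7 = -3.93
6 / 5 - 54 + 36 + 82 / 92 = -3659 / 230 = -15.91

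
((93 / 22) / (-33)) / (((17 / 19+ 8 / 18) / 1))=-5301 / 55418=-0.10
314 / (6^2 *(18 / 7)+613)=2198 / 4939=0.45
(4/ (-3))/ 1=-4/ 3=-1.33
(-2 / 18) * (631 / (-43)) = 631 / 387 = 1.63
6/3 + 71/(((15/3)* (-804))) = 7969/4020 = 1.98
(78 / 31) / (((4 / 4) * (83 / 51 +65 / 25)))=9945 / 16709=0.60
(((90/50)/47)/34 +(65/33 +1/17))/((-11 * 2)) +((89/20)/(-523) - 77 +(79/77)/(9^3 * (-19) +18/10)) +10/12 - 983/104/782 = -22359707401337003903/293128300173749040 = -76.28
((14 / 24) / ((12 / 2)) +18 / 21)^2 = 231361 / 254016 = 0.91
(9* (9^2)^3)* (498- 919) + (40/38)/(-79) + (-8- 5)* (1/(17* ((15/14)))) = -770726931407777/382755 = -2013629949.73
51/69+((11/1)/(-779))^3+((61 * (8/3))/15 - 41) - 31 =-29560227168394/489274658865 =-60.42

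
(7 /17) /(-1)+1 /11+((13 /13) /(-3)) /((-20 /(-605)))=-23347 /2244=-10.40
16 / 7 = 2.29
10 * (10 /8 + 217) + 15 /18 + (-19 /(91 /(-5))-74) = 576133 /273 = 2110.38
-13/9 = -1.44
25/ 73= 0.34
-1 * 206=-206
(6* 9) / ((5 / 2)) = 108 / 5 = 21.60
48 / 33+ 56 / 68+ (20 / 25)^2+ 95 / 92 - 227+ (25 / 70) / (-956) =-223.05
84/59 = 1.42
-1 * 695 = -695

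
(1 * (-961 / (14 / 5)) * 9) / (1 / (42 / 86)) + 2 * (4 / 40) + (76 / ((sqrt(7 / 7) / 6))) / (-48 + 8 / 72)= -281306579 / 185330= -1517.87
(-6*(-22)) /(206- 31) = 132 /175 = 0.75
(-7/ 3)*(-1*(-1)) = -7/ 3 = -2.33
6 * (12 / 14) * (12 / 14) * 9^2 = 17496 / 49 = 357.06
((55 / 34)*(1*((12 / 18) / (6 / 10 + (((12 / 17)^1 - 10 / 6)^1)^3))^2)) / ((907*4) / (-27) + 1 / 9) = -34157499849 / 525060156328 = -0.07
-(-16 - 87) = 103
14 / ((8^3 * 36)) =7 / 9216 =0.00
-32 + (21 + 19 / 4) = -25 / 4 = -6.25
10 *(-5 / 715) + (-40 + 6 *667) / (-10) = -283333 / 715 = -396.27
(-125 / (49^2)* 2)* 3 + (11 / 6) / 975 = -4361089 / 14045850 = -0.31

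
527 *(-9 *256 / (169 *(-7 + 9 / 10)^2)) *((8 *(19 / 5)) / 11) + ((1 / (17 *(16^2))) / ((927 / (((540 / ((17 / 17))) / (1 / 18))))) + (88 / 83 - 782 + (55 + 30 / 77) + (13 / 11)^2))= -3115614323489706341 / 2477102637577568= -1257.77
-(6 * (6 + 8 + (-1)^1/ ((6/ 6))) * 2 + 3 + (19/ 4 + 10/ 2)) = -675/ 4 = -168.75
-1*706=-706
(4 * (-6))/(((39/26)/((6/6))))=-16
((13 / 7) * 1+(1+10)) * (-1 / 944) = -45 / 3304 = -0.01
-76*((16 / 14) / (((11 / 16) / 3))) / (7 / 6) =-175104 / 539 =-324.87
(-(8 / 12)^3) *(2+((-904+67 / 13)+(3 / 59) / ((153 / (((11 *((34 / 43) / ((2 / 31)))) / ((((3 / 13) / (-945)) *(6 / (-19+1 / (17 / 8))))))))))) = 97.85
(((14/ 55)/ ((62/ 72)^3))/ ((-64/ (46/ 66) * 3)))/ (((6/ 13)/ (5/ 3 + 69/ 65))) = -770868/ 90117775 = -0.01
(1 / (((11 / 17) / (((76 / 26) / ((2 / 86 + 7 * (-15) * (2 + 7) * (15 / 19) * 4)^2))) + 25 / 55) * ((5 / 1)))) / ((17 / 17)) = 4743176834 / 46751450220489615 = 0.00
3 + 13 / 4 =25 / 4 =6.25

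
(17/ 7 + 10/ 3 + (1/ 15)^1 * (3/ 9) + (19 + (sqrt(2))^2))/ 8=3.35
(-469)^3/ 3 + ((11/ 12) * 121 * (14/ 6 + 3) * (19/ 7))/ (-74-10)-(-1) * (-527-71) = -45495130112/ 1323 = -34387853.45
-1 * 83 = -83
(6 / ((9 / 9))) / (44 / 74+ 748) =0.01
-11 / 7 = -1.57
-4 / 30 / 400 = -1 / 3000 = -0.00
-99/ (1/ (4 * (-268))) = 106128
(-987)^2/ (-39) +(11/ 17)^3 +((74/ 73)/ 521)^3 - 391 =-89142011338961201265119/ 3513758156140134253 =-25369.42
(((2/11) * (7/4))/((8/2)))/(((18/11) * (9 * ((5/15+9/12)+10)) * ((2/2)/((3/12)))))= 0.00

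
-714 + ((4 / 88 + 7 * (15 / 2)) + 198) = -5098 / 11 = -463.45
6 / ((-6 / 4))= -4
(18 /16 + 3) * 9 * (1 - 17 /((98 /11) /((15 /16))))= -367389 /12544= -29.29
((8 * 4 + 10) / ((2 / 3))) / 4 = 63 / 4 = 15.75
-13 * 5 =-65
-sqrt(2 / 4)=-sqrt(2) / 2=-0.71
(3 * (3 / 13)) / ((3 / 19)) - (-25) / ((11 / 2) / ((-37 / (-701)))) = 463577 / 100243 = 4.62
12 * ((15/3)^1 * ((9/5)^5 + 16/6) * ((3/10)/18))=202147/9375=21.56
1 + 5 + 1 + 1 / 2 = 15 / 2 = 7.50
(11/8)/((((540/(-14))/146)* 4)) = -5621/4320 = -1.30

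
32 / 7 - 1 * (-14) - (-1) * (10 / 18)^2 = 18.88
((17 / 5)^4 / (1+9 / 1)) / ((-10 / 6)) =-8.02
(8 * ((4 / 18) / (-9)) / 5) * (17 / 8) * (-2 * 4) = 272 / 405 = 0.67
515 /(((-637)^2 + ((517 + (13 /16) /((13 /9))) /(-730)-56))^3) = 820608020480000 /106410142003370456369727193879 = 0.00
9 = 9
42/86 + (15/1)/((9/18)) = 30.49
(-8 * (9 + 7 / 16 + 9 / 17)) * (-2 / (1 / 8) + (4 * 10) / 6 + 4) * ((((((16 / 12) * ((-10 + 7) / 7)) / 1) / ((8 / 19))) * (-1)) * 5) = 1030180 / 357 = 2885.66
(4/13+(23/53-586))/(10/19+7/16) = -122585872/201877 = -607.23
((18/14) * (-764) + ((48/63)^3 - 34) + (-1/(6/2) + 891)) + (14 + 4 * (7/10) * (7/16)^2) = -655772597/5927040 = -110.64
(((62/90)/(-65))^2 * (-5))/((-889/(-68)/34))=-2221832/1521190125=-0.00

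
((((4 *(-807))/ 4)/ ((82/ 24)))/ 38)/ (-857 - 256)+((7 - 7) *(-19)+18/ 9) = 579632/ 289009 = 2.01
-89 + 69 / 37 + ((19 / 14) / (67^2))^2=-12733573951027 / 146135929492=-87.14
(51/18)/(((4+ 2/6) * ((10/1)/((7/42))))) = 17/1560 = 0.01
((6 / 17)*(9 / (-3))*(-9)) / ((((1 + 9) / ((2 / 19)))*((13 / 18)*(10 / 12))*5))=17496 / 524875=0.03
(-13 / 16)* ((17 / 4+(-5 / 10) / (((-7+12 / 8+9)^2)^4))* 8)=-1274014365 / 46118408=-27.62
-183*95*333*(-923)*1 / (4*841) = 5343436215 / 3364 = 1588417.42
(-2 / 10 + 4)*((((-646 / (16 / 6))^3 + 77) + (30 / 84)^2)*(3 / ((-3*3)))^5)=282356247337 / 1270080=222313.75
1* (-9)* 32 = -288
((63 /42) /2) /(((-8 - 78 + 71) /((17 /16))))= -17 /320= -0.05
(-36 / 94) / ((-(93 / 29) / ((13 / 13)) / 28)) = 4872 / 1457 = 3.34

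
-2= -2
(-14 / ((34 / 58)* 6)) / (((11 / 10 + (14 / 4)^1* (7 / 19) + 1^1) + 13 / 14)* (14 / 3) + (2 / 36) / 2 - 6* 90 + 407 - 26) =231420 / 8071073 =0.03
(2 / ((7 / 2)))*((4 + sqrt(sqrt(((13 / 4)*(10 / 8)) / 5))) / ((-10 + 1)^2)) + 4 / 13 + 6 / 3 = 2*13^(1 / 4) / 567 + 17218 / 7371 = 2.34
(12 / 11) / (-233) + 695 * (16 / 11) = 2590948 / 2563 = 1010.90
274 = 274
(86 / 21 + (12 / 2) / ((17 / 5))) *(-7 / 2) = -1046 / 51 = -20.51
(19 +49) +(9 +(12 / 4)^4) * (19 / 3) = 638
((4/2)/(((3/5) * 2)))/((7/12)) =20/7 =2.86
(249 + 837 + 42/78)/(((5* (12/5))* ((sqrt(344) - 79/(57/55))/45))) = -52474021875/923591188 - 688381875* sqrt(86)/461795594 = -70.64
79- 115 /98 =77.83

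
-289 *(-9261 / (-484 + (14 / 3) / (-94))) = -5529.24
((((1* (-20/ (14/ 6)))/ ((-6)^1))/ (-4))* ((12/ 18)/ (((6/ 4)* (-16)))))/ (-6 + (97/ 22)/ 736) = -2024/ 1222893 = -0.00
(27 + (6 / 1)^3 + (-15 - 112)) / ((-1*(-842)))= 58 / 421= 0.14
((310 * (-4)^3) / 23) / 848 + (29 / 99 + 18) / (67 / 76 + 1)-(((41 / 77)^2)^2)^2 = 1533049259479190692661 / 176244417109404907263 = 8.70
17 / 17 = 1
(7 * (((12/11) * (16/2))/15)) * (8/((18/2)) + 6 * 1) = 13888/495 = 28.06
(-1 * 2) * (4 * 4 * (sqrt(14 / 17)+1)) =-32 - 32 * sqrt(238) / 17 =-61.04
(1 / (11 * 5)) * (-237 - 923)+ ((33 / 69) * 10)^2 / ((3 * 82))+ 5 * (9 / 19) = -253342721 / 13599003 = -18.63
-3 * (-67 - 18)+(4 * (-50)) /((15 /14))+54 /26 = 2746 /39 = 70.41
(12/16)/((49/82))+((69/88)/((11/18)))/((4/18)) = 333393/47432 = 7.03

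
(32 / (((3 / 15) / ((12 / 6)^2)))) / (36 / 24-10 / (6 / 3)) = -1280 / 7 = -182.86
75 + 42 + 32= 149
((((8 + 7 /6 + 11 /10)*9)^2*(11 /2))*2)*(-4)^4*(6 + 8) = 8414816256 /25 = 336592650.24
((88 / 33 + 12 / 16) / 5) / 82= 1 / 120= 0.01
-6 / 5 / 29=-6 / 145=-0.04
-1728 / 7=-246.86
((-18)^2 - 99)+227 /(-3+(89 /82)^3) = 88394839 /949135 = 93.13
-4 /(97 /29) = -116 /97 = -1.20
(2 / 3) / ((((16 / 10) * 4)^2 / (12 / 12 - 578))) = -14425 / 1536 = -9.39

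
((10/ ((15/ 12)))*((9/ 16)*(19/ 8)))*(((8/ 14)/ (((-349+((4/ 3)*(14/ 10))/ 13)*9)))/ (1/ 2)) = -3705/ 952378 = -0.00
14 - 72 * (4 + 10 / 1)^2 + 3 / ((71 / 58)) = -1000784 / 71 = -14095.55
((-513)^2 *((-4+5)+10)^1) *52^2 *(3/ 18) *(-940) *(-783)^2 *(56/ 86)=-21051946677692810880/ 43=-489580155295181648.37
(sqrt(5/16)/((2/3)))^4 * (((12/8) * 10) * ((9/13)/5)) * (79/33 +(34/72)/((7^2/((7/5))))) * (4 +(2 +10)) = 40540905/1025024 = 39.55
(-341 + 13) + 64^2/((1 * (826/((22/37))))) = -4967112/15281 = -325.05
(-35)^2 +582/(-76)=46259/38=1217.34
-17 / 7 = -2.43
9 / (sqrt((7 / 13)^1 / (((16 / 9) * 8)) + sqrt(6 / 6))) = 72 * sqrt(44902) / 1727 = 8.83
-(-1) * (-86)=-86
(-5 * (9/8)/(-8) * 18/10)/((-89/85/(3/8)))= -20655/45568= -0.45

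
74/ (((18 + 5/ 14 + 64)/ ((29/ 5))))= 30044/ 5765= 5.21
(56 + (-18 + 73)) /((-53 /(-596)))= 66156 /53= 1248.23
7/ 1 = 7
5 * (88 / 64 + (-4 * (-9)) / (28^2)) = 2785 / 392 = 7.10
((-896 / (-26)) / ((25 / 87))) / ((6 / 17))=110432 / 325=339.79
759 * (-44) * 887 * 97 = -2873358444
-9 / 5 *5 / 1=-9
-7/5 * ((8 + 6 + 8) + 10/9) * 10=-2912/9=-323.56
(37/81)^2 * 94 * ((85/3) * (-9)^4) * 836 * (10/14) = 45722135800/21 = 2177244561.90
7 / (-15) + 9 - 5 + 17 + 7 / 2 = 721 / 30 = 24.03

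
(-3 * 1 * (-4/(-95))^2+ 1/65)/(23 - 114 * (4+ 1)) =-1181/64176775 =-0.00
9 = 9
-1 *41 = -41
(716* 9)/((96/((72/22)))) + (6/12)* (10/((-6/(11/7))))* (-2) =102703/462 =222.30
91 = 91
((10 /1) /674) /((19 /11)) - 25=-160020 /6403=-24.99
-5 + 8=3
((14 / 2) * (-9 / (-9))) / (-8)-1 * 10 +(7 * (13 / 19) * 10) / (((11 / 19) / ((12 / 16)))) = 4503 / 88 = 51.17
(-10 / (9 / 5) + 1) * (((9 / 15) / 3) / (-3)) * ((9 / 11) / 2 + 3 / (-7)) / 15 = -41 / 103950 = -0.00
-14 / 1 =-14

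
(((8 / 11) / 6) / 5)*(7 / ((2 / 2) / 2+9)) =56 / 3135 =0.02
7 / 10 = 0.70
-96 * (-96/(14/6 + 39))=6912/31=222.97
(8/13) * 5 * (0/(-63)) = 0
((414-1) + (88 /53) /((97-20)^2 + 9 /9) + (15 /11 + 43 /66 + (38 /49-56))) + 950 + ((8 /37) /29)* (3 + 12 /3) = 1309.84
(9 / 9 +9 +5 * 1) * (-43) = -645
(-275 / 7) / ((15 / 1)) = -55 / 21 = -2.62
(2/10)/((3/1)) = 1/15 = 0.07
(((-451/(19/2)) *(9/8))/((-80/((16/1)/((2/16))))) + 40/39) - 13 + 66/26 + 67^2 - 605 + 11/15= 14674579/3705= 3960.75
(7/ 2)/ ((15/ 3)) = 7/ 10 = 0.70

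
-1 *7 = -7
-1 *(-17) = 17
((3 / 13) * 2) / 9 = 2 / 39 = 0.05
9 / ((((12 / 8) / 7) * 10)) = 4.20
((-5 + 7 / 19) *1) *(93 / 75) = -2728 / 475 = -5.74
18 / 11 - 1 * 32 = -30.36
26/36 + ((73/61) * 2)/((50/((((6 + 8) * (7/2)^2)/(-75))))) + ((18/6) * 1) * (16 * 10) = 164910254/343125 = 480.61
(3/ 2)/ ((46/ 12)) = 9/ 23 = 0.39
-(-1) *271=271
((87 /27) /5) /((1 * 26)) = 29 /1170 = 0.02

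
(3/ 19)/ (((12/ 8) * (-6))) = -1/ 57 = -0.02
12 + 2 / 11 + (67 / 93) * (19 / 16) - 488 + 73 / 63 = -162859681 / 343728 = -473.80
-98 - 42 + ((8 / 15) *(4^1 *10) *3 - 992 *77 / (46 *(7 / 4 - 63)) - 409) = -368601 / 805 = -457.89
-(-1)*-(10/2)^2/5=-5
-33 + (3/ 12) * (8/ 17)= -559/ 17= -32.88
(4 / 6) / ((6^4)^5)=1 / 5484237660094464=0.00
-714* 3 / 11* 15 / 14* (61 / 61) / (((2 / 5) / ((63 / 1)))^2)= -227721375 / 44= -5175485.80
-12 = -12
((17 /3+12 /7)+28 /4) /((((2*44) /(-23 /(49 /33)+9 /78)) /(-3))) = 2957637 /392392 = 7.54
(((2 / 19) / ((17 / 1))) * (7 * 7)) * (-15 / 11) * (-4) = 5880 / 3553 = 1.65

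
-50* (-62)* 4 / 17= 12400 / 17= 729.41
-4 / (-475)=4 / 475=0.01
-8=-8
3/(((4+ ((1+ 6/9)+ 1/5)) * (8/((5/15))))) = 15/704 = 0.02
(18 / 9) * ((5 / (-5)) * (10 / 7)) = -20 / 7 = -2.86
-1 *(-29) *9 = 261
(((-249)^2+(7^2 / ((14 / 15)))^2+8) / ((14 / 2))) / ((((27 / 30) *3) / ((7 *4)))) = 2590610 / 27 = 95948.52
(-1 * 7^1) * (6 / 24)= -7 / 4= -1.75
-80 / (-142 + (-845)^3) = 80 / 603351267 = 0.00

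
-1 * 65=-65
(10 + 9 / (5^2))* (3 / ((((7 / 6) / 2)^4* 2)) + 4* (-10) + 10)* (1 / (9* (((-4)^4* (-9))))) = 252377 / 29635200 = 0.01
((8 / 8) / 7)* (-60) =-60 / 7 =-8.57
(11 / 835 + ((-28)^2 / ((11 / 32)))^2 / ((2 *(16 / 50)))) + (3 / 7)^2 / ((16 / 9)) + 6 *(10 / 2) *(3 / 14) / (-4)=643805328067239 / 79211440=8127681.15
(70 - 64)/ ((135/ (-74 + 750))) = 1352/ 45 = 30.04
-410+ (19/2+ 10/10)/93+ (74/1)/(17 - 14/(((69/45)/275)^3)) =-24972138811141439/60924432488482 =-409.89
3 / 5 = 0.60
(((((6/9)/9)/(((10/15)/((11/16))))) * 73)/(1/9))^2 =644809/256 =2518.79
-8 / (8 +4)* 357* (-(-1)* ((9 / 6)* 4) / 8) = -357 / 2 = -178.50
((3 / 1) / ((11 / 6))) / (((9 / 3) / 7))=42 / 11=3.82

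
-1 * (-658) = 658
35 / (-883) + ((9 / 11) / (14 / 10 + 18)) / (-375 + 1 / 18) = -252756635 / 6358644589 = -0.04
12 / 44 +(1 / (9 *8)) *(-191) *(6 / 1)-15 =-4045 / 132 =-30.64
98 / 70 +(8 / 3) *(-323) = -12899 / 15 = -859.93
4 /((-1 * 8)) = -1 /2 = -0.50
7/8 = 0.88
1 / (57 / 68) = 68 / 57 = 1.19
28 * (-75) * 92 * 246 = -47527200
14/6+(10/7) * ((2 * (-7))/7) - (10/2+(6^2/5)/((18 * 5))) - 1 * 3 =-8.60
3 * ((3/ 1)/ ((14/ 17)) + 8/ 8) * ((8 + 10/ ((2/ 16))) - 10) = 7605/ 7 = 1086.43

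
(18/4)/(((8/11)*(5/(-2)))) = -99/40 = -2.48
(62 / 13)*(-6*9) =-3348 / 13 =-257.54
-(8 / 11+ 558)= -6146 / 11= -558.73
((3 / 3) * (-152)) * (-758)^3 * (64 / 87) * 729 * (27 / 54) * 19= 9780500006701056 / 29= 337258620920726.07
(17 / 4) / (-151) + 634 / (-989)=-399749 / 597356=-0.67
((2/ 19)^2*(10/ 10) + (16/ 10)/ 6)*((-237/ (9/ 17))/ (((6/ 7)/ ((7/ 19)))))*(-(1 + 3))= 197947456/ 925965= 213.77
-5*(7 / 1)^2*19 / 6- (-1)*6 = -4619 / 6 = -769.83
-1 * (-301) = 301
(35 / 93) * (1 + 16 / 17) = 385 / 527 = 0.73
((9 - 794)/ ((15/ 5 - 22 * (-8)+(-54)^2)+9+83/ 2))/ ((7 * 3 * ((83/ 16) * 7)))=-25120/ 76756491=-0.00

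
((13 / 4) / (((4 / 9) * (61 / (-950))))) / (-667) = 55575 / 325496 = 0.17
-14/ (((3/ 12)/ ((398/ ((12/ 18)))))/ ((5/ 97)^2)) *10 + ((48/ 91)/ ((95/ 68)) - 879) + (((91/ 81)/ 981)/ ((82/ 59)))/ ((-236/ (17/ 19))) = -3745876367349307717/ 2120002319602440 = -1766.92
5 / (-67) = -5 / 67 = -0.07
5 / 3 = 1.67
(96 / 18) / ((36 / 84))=112 / 9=12.44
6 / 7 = 0.86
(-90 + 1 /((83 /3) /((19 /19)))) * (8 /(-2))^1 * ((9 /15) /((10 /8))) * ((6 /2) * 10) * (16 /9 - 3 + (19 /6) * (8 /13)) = 3764.64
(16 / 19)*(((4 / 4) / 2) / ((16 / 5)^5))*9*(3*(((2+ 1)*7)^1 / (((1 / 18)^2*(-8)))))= -143521875 / 4980736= -28.82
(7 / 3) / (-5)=-7 / 15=-0.47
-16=-16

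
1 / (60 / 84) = 7 / 5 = 1.40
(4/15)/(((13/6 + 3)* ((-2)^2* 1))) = 0.01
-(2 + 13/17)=-47/17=-2.76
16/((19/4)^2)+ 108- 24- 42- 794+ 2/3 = -750.62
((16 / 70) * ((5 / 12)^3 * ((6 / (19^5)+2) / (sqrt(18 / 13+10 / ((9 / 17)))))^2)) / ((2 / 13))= 6475954427089225 / 305400672433583412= 0.02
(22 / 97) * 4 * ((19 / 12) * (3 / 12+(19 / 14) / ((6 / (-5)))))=-7733 / 6111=-1.27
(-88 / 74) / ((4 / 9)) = -99 / 37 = -2.68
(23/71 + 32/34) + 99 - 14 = 104122/1207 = 86.27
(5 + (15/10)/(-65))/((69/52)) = 1294/345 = 3.75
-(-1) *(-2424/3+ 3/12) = -3231/4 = -807.75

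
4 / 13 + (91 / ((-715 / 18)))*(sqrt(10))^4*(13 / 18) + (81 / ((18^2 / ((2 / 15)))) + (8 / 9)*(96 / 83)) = -19475297 / 118690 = -164.09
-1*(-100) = 100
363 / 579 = 121 / 193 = 0.63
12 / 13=0.92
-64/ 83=-0.77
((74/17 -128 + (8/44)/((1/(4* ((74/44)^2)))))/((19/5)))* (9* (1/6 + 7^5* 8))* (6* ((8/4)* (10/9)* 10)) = -5162690456.42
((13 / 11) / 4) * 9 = 117 / 44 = 2.66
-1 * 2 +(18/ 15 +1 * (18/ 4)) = 37/ 10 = 3.70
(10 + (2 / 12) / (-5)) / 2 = 299 / 60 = 4.98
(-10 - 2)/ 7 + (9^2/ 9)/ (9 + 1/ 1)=-57/ 70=-0.81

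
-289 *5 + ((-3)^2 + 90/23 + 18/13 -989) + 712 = -510603/299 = -1707.70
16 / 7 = 2.29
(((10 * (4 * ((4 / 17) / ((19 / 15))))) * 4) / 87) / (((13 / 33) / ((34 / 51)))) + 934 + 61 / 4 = 462646087 / 487084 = 949.83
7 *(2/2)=7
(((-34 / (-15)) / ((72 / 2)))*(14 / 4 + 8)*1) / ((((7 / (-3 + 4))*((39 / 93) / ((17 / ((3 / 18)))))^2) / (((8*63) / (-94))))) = -1303104468 / 39715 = -32811.39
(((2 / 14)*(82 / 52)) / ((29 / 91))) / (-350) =-41 / 20300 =-0.00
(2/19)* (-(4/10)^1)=-4/95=-0.04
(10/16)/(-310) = -1/496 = -0.00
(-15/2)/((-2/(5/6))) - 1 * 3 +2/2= 9/8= 1.12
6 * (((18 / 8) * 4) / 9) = 6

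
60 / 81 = 20 / 27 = 0.74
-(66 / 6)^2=-121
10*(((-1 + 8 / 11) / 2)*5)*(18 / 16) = -675 / 88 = -7.67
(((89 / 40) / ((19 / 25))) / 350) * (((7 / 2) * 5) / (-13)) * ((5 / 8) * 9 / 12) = -1335 / 252928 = -0.01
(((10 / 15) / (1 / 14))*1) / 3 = 28 / 9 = 3.11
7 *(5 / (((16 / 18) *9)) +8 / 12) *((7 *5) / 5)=1519 / 24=63.29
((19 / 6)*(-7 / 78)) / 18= -133 / 8424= -0.02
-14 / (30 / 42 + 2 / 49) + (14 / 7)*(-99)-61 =-10269 / 37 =-277.54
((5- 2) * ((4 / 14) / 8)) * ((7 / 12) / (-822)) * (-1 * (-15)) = -5 / 4384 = -0.00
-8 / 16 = -1 / 2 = -0.50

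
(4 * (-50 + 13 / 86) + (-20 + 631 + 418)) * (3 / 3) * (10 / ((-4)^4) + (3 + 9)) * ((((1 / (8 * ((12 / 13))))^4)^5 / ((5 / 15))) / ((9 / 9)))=348247545364792790221372126831 / 2703090440080289061411493602781363968147456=0.00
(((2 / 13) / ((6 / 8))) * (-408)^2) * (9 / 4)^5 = 51195483 / 26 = 1969057.04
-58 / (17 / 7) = -406 / 17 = -23.88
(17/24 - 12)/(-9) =271/216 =1.25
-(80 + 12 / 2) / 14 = -6.14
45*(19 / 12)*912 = 64980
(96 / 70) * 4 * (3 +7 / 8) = 744 / 35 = 21.26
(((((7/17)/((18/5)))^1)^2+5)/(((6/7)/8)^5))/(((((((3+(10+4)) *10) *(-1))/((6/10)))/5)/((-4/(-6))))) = -403931639552/96702579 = -4177.05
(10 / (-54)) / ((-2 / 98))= 245 / 27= 9.07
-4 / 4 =-1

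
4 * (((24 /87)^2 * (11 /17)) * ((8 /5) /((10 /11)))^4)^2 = 27850097600940212224 /31189607086181640625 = 0.89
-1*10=-10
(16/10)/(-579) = -8/2895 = -0.00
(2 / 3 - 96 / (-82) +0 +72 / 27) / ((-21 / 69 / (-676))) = 8613592 / 861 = 10004.17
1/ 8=0.12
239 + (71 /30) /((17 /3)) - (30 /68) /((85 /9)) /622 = 430372239 /1797580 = 239.42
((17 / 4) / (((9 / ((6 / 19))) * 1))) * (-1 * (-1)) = 17 / 114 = 0.15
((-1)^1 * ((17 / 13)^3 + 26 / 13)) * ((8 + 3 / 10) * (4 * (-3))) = 4634886 / 10985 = 421.93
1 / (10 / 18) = 9 / 5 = 1.80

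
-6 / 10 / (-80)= 3 / 400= 0.01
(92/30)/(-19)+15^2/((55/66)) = 76904/285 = 269.84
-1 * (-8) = 8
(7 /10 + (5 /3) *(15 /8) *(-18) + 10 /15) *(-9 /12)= 3293 /80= 41.16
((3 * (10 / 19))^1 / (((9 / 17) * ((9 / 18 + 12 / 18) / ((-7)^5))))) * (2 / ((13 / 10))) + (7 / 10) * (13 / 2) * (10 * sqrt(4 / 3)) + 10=-16324330 / 247 + 91 * sqrt(3) / 3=-66037.87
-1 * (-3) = 3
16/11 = 1.45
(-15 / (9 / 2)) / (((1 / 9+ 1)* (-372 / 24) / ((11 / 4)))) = 33 / 62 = 0.53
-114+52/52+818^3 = 547343319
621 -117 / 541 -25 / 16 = 5359979 / 8656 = 619.22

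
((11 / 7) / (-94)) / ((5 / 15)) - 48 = -31617 / 658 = -48.05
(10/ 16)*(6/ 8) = 15/ 32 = 0.47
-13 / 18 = -0.72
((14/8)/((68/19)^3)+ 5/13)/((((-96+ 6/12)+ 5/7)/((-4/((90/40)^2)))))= 48389663/13730174406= 0.00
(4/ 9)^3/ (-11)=-64/ 8019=-0.01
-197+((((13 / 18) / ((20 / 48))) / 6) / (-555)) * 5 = -984028 / 4995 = -197.00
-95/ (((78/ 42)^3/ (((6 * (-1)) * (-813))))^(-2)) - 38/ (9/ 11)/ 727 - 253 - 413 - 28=-1412556384125603825/ 2035196011709532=-694.06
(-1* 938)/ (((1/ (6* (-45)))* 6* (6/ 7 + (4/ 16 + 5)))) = 131320/ 19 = 6911.58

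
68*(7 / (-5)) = -476 / 5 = -95.20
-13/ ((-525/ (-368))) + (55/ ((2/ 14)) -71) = 304.89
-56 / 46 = -28 / 23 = -1.22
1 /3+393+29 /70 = 393.75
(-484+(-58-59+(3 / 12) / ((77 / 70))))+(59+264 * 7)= 28737 / 22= 1306.23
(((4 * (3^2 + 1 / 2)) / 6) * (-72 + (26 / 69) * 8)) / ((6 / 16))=-723520 / 621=-1165.09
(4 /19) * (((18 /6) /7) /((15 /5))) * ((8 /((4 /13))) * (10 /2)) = 520 /133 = 3.91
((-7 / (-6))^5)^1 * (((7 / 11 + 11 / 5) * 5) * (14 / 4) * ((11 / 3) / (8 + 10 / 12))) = 1529437 / 34344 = 44.53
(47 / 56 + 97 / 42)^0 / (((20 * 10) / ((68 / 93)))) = 0.00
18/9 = 2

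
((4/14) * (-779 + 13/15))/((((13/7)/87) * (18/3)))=-338488/195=-1735.84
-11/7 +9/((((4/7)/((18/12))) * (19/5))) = 4.65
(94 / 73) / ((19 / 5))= 470 / 1387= 0.34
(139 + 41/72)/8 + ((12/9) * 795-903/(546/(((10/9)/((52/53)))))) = 104700601/97344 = 1075.57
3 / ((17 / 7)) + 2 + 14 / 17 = 69 / 17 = 4.06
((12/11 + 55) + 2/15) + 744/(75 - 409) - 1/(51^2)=1289981908/23890185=54.00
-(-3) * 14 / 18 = 7 / 3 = 2.33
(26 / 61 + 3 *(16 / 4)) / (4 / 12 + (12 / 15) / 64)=181920 / 5063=35.93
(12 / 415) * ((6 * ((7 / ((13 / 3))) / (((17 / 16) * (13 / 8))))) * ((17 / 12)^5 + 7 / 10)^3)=3544093803458815847611 / 83051734249635840000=42.67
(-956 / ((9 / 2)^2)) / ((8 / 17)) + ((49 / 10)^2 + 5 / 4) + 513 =1773653 / 4050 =437.94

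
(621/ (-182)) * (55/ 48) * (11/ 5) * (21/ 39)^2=-175329/ 70304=-2.49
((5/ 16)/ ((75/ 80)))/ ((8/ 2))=1/ 12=0.08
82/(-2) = -41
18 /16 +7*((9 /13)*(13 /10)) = 297 /40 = 7.42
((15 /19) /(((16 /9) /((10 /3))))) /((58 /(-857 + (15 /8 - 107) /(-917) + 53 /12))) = -21.76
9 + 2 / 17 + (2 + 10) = 359 / 17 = 21.12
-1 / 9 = -0.11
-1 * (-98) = 98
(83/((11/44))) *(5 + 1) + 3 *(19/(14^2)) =390489/196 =1992.29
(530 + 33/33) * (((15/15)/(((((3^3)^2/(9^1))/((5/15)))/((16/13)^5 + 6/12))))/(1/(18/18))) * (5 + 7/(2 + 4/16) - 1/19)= 2572942505/43955379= 58.54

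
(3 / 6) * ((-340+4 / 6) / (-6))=509 / 18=28.28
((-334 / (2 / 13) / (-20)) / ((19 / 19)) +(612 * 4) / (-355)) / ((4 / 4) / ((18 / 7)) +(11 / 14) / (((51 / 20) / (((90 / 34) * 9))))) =2628162243 / 199837310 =13.15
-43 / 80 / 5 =-43 / 400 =-0.11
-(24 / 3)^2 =-64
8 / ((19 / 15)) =6.32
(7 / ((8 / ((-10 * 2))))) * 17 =-595 / 2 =-297.50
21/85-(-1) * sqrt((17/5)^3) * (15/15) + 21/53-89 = -398047/4505 + 17 * sqrt(85)/25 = -82.09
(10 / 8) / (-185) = -1 / 148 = -0.01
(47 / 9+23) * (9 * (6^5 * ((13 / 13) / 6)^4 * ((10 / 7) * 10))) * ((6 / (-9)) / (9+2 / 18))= -457200 / 287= -1593.03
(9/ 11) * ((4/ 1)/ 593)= 36/ 6523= 0.01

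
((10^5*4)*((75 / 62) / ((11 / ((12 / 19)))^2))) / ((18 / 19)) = 120000000 / 71269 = 1683.76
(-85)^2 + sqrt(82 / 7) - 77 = sqrt(574) / 7 + 7148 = 7151.42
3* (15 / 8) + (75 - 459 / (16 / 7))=-1923 / 16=-120.19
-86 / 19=-4.53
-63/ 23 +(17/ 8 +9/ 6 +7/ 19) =4385/ 3496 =1.25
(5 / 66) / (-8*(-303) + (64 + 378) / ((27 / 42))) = 15 / 616088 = 0.00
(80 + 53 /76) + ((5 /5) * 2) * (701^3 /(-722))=-1377771877 /1444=-954135.65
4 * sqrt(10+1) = 4 * sqrt(11) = 13.27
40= 40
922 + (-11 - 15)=896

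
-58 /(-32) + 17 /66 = 1093 /528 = 2.07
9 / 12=0.75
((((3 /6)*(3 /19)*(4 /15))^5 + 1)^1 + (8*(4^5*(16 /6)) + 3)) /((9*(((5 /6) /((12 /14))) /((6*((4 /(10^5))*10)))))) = 1014395857825192 /169264580078125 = 5.99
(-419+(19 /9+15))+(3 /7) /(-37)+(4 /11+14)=-9936832 /25641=-387.54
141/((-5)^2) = 141/25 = 5.64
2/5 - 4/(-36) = 23/45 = 0.51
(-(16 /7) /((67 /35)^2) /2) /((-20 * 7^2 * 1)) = 10 /31423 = 0.00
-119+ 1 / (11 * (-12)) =-15709 / 132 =-119.01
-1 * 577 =-577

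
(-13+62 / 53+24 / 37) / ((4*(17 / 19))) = -416613 / 133348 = -3.12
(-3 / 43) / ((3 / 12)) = -12 / 43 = -0.28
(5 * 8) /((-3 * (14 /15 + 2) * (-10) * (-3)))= -5 /33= -0.15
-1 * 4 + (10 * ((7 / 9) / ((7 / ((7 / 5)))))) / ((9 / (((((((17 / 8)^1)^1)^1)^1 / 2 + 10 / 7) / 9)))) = -2561 / 648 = -3.95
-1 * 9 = -9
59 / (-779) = -59 / 779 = -0.08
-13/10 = -1.30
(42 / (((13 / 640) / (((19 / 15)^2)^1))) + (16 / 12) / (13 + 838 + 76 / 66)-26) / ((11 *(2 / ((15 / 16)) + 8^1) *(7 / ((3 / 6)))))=9024623731 / 4278666392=2.11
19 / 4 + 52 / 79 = 1709 / 316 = 5.41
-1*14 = -14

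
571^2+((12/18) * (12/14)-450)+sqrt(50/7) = 5 * sqrt(14)/7+2279141/7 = 325594.24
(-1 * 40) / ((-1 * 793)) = 40 / 793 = 0.05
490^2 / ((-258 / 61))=-56767.83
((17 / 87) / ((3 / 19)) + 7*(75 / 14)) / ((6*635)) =20221 / 1988820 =0.01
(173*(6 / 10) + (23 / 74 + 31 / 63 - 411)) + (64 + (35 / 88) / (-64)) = -242.40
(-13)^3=-2197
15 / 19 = 0.79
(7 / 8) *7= 49 / 8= 6.12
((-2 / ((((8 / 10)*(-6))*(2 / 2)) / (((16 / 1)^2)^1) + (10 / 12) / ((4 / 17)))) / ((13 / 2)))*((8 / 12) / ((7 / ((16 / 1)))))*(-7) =20480 / 21983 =0.93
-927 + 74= -853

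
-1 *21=-21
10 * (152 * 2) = 3040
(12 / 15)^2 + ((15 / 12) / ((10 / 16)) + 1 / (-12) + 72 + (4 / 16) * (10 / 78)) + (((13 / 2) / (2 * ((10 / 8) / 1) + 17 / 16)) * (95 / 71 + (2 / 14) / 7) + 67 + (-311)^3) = -1938615730681976 / 64448475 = -30080086.93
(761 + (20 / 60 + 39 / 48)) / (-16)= -36583 / 768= -47.63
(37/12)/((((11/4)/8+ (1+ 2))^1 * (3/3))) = 296/321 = 0.92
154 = 154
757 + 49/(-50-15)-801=-2909/65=-44.75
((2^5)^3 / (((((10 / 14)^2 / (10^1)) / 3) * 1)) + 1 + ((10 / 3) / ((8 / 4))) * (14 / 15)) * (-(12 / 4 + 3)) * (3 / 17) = -173408486 / 85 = -2040099.84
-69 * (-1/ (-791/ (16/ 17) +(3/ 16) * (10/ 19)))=-20976/ 255463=-0.08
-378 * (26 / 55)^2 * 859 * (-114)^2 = -2852603181792 / 3025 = -943009316.29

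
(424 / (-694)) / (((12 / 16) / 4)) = -3392 / 1041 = -3.26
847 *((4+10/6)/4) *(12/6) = 14399/6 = 2399.83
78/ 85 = 0.92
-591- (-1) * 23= -568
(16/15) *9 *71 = 3408/5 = 681.60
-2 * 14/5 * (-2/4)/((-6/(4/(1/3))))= -28/5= -5.60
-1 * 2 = -2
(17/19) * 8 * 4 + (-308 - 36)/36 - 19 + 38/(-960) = 997/27360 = 0.04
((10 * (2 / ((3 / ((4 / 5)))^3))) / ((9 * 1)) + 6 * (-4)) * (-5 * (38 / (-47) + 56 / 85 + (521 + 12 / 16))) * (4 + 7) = 1112039884186 / 1617975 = 687303.50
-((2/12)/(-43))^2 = -1/66564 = -0.00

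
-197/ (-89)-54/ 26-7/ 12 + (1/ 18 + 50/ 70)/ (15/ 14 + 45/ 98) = 175531/ 3123900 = 0.06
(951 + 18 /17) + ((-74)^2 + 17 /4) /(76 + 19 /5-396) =1970405 /2108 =934.73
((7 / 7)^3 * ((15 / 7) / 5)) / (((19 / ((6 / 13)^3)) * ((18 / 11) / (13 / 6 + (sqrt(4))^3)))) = 4026 / 292201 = 0.01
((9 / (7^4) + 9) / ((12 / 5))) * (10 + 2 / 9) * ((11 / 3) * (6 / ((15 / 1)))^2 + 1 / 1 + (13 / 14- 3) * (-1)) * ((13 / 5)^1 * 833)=23448087403 / 77175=303830.09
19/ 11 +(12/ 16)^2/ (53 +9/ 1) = 18947/ 10912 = 1.74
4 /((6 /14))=28 /3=9.33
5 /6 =0.83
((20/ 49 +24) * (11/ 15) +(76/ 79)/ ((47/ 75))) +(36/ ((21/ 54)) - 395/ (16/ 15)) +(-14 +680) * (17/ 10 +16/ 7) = 104628873269/ 43664880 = 2396.18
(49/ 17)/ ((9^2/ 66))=1078/ 459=2.35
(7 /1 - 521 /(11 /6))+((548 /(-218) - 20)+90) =-251425 /1199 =-209.70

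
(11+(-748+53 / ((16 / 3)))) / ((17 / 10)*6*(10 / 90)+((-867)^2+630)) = -174495 / 180556832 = -0.00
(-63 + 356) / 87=293 / 87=3.37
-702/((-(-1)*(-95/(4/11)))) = 2808/1045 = 2.69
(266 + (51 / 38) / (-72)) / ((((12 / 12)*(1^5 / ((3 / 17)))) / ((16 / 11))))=242575 / 3553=68.27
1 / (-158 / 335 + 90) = 335 / 29992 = 0.01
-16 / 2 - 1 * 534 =-542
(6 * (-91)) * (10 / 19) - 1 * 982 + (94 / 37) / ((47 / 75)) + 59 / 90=-1264.66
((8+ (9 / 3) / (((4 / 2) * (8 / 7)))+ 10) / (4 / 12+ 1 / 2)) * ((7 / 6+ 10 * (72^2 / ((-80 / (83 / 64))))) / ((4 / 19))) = -118247811 / 1280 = -92381.10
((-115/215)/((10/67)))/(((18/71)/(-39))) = 1422343/2580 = 551.30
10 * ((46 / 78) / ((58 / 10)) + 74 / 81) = 310030 / 30537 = 10.15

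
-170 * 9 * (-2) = 3060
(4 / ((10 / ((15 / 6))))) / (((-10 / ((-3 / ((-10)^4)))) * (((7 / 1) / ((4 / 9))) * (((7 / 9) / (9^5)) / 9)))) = 1594323 / 1225000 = 1.30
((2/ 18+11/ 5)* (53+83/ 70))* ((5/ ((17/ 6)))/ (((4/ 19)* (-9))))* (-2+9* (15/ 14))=-100245197/ 112455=-891.42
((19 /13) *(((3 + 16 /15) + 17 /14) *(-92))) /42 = -484633 /28665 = -16.91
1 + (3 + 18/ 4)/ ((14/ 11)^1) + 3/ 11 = 2207/ 308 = 7.17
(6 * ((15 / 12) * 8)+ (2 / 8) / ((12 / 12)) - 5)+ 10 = 261 / 4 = 65.25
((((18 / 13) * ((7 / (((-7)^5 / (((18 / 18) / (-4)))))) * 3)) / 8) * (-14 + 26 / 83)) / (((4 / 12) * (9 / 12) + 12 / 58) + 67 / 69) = -15343668 / 29608870291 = -0.00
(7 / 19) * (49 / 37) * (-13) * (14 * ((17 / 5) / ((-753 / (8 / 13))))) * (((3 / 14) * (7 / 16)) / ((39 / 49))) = 2000033 / 68816670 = 0.03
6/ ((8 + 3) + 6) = 6/ 17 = 0.35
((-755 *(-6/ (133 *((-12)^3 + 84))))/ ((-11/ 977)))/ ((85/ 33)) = 442581/ 619514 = 0.71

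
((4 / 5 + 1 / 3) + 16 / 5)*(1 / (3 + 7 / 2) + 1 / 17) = 0.92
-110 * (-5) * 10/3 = 5500/3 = 1833.33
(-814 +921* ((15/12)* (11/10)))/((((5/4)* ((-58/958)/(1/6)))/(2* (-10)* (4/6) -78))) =237489637/2610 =90992.20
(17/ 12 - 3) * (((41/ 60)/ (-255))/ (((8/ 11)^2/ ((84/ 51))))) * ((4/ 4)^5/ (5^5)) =659813/ 156060000000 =0.00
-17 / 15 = -1.13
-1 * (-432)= 432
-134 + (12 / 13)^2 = -22502 / 169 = -133.15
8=8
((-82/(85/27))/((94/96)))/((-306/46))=271584/67915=4.00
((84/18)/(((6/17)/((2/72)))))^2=14161/104976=0.13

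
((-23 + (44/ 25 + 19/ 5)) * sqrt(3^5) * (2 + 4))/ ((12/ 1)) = -1962 * sqrt(3)/ 25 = -135.93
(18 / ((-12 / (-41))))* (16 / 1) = 984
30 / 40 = 3 / 4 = 0.75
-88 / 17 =-5.18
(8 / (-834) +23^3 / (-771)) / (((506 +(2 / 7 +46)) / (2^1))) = -11845687 / 207157677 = -0.06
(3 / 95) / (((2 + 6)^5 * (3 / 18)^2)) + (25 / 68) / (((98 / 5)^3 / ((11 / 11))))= 0.00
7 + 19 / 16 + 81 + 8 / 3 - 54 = 1817 / 48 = 37.85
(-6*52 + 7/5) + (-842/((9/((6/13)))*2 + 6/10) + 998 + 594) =623768/495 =1260.14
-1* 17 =-17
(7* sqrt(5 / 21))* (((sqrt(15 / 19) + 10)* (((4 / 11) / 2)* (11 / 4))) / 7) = sqrt(105)* (sqrt(285) + 190) / 798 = 2.66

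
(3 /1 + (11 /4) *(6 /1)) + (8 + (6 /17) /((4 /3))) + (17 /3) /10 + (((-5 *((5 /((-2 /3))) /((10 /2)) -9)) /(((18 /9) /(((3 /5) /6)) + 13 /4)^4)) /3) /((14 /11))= 28.33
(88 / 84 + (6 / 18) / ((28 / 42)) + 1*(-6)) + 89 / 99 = -4925 / 1386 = -3.55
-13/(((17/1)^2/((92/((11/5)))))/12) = -71760/3179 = -22.57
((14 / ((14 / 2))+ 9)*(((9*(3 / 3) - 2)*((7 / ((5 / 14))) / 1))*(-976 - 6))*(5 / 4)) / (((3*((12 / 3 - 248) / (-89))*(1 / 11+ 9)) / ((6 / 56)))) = -259091371 / 97600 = -2654.62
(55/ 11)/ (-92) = -5/ 92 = -0.05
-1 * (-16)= 16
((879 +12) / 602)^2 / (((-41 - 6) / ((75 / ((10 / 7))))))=-11908215 / 4866568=-2.45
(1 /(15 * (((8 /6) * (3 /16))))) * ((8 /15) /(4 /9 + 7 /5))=32 /415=0.08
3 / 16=0.19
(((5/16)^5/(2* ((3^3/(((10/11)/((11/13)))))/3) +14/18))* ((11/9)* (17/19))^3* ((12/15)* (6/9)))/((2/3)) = 265655121875/1493701289312256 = 0.00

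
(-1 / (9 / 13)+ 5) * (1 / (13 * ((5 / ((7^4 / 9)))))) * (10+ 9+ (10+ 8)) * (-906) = -858520768 / 1755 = -489185.62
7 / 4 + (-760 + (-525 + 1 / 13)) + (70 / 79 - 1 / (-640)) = -842820573 / 657280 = -1282.29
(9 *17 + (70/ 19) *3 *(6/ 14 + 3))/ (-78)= -93/ 38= -2.45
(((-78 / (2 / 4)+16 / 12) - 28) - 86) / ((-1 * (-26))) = -31 / 3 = -10.33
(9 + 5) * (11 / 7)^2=242 / 7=34.57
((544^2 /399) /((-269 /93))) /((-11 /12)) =110088192 /393547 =279.73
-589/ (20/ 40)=-1178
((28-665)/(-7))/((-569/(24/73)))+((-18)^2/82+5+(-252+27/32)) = -13202202509/54496544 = -242.26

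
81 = 81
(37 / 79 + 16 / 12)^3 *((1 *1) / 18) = 77854483 / 239616954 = 0.32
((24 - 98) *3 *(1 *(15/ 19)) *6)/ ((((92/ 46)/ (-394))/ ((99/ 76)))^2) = -1899933209955/ 27436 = -69249643.17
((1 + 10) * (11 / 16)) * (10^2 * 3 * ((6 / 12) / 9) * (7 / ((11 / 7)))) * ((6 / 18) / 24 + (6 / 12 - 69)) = -66445225 / 1728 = -38452.10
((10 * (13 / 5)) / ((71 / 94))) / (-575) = -0.06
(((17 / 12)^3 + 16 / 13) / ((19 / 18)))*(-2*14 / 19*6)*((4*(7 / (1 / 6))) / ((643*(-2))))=13452999 / 3017599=4.46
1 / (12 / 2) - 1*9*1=-53 / 6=-8.83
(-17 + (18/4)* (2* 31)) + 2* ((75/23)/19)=114644/437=262.34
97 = 97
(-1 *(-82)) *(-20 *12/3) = -6560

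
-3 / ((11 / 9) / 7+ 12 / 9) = -189 / 95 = -1.99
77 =77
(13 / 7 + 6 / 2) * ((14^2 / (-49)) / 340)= -2 / 35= -0.06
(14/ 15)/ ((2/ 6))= 14/ 5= 2.80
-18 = -18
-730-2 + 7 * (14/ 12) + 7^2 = -4049/ 6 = -674.83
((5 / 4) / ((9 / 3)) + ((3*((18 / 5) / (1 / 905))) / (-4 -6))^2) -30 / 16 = 573185581 / 600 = 955309.30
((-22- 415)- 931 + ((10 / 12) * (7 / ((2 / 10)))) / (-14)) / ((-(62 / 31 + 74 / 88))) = 180851 / 375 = 482.27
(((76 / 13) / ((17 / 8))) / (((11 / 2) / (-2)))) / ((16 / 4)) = -608 / 2431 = -0.25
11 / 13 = 0.85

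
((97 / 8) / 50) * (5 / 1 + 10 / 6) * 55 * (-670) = -59574.17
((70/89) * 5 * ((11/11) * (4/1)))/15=280/267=1.05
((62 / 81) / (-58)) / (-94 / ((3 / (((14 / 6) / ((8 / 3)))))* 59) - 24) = 7316 / 13562343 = 0.00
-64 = -64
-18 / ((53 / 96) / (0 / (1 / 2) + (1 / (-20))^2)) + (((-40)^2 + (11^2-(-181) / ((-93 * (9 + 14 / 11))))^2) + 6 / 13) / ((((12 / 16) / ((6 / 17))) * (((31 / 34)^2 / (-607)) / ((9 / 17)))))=-598437844393880945596 / 203124772954025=-2946158.83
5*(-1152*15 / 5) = -17280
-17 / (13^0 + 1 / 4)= -68 / 5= -13.60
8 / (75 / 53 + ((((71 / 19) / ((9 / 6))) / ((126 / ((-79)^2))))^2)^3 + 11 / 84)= 3636790456085961090277536 / 1604763540182115717484173874215208475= 0.00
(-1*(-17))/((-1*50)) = -17/50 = -0.34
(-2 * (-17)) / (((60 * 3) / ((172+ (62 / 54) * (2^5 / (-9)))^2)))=14152214536 / 2657205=5325.98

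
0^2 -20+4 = -16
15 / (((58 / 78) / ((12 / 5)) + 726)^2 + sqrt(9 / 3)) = 379593278969289840 / 13349687456818978672033 - 719572688640*sqrt(3) / 13349687456818978672033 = 0.00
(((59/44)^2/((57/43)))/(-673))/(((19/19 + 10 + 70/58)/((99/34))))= -73573/153034816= -0.00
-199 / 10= -19.90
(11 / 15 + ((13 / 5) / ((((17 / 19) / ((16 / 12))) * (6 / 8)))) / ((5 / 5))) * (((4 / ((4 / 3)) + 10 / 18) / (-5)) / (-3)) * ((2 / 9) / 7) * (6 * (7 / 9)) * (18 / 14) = 577664 / 2168775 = 0.27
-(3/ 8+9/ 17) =-123/ 136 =-0.90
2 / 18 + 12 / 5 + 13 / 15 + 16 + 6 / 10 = 899 / 45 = 19.98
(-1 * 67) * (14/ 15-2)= 1072/ 15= 71.47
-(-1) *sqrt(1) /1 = 1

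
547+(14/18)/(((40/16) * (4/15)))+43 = 3547/6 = 591.17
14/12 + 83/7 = 547/42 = 13.02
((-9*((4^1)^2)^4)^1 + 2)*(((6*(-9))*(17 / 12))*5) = 225606915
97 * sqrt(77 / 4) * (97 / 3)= 9409 * sqrt(77) / 6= 13760.61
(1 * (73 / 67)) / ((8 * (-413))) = -0.00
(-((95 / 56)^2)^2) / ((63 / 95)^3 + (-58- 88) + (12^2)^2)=-69833729609375 / 173614271340941312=-0.00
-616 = -616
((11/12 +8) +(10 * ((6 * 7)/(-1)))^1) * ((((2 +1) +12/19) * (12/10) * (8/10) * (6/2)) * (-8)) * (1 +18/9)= 49014288/475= 103187.97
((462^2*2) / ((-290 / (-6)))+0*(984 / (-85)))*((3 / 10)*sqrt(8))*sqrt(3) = 3841992*sqrt(6) / 725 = 12980.58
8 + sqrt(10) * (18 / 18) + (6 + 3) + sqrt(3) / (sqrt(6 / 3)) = 21.39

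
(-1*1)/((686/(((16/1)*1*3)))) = -24/343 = -0.07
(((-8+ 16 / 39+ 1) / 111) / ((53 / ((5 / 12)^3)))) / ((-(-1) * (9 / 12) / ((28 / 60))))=-44975 / 892051056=-0.00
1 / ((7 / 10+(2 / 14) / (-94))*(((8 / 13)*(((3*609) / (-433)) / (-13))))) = 7.17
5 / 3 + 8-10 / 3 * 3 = -1 / 3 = -0.33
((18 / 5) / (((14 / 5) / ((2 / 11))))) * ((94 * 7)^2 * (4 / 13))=4453344 / 143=31142.27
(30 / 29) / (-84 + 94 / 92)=-1380 / 110693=-0.01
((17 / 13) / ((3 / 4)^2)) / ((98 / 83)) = 1.97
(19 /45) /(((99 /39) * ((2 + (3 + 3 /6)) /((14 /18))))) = 3458 /147015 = 0.02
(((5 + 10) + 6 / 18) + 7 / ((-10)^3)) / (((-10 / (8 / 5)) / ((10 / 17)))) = -1.44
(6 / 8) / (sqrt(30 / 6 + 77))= 3 * sqrt(82) / 328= 0.08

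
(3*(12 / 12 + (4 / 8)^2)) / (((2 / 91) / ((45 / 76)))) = 61425 / 608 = 101.03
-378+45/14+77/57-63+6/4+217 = -86956/399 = -217.93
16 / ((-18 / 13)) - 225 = -2129 / 9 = -236.56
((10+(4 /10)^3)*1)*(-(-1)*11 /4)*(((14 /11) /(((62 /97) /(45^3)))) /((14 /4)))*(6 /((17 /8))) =125586288 /31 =4051170.58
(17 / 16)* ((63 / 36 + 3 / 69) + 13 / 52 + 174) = 68833 / 368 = 187.05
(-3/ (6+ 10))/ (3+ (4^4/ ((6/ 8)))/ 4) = -9/ 4240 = -0.00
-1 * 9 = -9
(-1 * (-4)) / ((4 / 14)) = 14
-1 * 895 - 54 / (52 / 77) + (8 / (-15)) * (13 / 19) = -7227169 / 7410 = -975.33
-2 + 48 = 46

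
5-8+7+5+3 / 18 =55 / 6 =9.17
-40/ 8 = -5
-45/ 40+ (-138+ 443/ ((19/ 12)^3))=-1510035/ 54872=-27.52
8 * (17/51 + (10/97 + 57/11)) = 143872/3201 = 44.95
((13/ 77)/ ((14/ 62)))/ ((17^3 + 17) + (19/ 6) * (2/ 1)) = 1209/ 7982051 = 0.00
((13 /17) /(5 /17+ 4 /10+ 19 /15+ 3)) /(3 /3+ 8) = 13 /759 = 0.02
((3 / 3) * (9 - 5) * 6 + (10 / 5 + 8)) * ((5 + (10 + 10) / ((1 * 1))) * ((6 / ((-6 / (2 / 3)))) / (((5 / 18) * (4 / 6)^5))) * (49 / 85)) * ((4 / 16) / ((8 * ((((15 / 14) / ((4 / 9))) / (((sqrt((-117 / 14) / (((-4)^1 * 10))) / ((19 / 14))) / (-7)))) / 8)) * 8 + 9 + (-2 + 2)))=361179 / 2886544 + 377055 * sqrt(455) / 1443272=5.70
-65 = -65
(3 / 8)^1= 0.38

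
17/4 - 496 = -1967/4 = -491.75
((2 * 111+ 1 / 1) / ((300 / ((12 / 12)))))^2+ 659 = 659.55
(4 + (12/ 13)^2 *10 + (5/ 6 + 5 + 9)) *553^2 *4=33460450.62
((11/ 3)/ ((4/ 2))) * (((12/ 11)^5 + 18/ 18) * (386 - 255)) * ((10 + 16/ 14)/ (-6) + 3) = 698.56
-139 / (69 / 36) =-1668 / 23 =-72.52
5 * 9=45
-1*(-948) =948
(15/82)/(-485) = -3/7954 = -0.00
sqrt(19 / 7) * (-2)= -2 * sqrt(133) / 7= -3.30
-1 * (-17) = 17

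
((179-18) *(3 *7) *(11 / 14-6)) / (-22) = 35259 / 44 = 801.34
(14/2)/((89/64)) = 448/89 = 5.03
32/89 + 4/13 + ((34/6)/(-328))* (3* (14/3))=242141/569244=0.43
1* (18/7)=18/7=2.57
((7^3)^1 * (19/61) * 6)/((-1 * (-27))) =13034/549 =23.74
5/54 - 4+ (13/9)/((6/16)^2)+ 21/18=610/81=7.53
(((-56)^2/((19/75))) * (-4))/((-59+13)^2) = -235200/10051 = -23.40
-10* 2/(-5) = 4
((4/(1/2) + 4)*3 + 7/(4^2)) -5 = 503/16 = 31.44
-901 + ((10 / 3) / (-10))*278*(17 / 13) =-39865 / 39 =-1022.18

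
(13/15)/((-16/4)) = -13/60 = -0.22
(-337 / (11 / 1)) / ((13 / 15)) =-5055 / 143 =-35.35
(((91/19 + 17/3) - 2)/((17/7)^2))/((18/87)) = 6.93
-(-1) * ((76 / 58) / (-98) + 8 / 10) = 0.79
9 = 9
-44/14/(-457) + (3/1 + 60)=201559/3199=63.01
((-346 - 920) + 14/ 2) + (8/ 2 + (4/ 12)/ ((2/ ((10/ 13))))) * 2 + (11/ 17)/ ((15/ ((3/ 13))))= -4146182/ 3315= -1250.73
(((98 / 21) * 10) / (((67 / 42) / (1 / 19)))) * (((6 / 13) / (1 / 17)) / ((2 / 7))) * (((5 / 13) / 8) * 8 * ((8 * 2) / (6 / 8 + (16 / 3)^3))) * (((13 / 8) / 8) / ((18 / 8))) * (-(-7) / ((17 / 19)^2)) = 65691360 / 48759451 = 1.35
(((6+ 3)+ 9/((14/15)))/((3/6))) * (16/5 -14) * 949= -13375206/35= -382148.74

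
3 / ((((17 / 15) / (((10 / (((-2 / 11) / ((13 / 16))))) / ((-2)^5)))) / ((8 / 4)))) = 32175 / 4352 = 7.39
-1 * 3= -3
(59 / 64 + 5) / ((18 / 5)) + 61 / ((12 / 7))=42887 / 1152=37.23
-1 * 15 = -15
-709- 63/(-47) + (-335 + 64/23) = -1124107/1081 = -1039.88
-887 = -887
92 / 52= 23 / 13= 1.77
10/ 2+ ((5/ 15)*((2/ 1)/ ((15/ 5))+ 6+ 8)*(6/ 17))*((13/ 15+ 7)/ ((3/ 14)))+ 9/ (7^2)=7706354/ 112455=68.53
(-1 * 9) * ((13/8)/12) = -39/32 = -1.22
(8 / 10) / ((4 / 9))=9 / 5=1.80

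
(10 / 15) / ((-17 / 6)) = -4 / 17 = -0.24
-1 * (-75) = 75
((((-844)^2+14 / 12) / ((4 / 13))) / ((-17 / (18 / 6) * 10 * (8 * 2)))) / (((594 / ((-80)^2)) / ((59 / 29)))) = -16390878205 / 292842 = -55971.75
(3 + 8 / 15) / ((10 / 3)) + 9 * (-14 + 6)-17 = -4397 / 50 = -87.94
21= 21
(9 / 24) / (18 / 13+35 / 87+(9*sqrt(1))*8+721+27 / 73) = 247689 / 525204232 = 0.00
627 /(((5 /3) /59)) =110979 /5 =22195.80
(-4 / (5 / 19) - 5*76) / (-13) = 152 / 5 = 30.40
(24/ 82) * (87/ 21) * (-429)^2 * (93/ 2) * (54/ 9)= 17868908772/ 287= 62261006.17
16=16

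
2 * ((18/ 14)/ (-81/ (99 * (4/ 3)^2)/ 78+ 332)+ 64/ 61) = 367168/ 174335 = 2.11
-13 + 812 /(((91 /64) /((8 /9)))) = 57871 /117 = 494.62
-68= -68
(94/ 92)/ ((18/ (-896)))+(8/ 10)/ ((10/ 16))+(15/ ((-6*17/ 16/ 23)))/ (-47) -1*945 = -4107652849/ 4134825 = -993.43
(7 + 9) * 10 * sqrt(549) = 480 * sqrt(61) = 3748.92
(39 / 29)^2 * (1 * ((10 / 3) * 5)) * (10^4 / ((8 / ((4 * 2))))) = 253500000 / 841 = 301426.87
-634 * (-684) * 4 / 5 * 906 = 1571569344 / 5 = 314313868.80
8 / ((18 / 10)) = 40 / 9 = 4.44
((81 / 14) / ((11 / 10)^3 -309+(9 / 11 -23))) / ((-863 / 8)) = 396000 / 2435435191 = 0.00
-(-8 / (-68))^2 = -4 / 289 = -0.01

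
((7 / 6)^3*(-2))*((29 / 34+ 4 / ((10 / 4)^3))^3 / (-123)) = 0.04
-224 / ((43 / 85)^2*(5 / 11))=-3560480 / 1849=-1925.62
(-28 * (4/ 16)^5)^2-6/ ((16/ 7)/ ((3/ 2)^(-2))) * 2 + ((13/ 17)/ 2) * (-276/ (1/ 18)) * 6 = -38100989501/ 3342336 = -11399.51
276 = 276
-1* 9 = -9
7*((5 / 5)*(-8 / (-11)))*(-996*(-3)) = 167328 / 11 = 15211.64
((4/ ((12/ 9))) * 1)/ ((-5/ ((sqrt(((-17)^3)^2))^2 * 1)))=-72412707/ 5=-14482541.40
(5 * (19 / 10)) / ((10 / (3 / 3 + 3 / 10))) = 247 / 200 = 1.24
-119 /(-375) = 119 /375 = 0.32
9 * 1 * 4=36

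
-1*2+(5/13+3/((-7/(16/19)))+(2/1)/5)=-13627/8645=-1.58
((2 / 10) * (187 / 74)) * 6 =561 / 185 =3.03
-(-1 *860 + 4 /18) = 7738 /9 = 859.78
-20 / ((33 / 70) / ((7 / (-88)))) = 1225 / 363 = 3.37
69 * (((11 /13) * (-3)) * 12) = -27324 /13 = -2101.85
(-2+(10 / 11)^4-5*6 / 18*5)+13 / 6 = -657409 / 87846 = -7.48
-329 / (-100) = 329 / 100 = 3.29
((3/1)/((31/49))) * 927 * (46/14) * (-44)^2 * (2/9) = 192628128/31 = 6213810.58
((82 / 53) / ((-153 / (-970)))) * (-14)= -1113560 / 8109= -137.32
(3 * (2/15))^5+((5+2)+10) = 53157/3125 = 17.01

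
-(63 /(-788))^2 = -3969 /620944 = -0.01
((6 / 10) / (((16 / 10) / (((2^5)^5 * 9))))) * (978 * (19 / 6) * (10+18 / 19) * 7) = 26876496052224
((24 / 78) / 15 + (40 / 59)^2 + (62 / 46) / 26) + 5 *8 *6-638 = -12410767691 / 31224570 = -397.47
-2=-2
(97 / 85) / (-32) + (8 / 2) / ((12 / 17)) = 45949 / 8160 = 5.63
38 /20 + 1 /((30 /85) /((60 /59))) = 2821 /590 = 4.78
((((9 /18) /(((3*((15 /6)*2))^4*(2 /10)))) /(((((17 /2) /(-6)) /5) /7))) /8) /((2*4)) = -7 /367200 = -0.00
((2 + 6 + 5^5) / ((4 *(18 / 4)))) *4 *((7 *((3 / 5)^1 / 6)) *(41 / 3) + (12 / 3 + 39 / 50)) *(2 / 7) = 13484432 / 4725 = 2853.85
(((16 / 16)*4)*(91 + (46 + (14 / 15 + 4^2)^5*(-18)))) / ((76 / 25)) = -111286530667 / 3375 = -32973786.86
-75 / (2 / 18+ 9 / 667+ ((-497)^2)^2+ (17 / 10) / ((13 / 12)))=-29264625 / 23807141594236721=-0.00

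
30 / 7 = 4.29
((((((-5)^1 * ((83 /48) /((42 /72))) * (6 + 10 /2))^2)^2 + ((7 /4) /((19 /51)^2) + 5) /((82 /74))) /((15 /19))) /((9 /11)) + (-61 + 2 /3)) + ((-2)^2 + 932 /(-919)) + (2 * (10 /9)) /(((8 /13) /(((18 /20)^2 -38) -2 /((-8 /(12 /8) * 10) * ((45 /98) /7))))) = 64977398146484377444621 /59404434082560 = 1093813940.83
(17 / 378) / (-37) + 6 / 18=4645 / 13986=0.33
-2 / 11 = -0.18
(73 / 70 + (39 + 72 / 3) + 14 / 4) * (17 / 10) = 20094 / 175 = 114.82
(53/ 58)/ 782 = 53/ 45356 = 0.00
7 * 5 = 35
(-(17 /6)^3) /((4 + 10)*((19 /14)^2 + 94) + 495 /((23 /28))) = -790993 /67618260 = -0.01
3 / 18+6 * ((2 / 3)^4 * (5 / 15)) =91 / 162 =0.56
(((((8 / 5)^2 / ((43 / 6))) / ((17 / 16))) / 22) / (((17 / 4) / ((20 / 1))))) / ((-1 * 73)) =-49152 / 49894405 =-0.00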